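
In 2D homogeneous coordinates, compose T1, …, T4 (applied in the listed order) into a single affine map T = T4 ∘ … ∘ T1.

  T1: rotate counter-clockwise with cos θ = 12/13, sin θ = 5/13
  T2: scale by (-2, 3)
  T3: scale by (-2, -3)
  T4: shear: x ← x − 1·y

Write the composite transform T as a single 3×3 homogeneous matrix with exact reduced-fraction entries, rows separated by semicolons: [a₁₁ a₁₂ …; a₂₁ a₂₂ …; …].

T = [93/13 88/13 0; -45/13 -108/13 0; 0 0 1]

T1 = [12/13 -5/13 0; 5/13 12/13 0; 0 0 1]
T2·T1 = [-24/13 10/13 0; 15/13 36/13 0; 0 0 1]
T3·…·T1 = [48/13 -20/13 0; -45/13 -108/13 0; 0 0 1]
T4·…·T1 = [93/13 88/13 0; -45/13 -108/13 0; 0 0 1]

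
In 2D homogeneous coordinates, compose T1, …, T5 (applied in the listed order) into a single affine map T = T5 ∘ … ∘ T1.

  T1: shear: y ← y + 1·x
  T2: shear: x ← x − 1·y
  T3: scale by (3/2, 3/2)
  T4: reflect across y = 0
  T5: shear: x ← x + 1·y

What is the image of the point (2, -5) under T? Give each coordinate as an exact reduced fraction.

T(p) = (12, 9/2)

T1 shear: y ← y + 1·x: (2, -5) → (2, -3)
T2 shear: x ← x − 1·y: (2, -3) → (5, -3)
T3 scale by (3/2, 3/2): (5, -3) → (15/2, -9/2)
T4 reflect across y = 0: (15/2, -9/2) → (15/2, 9/2)
T5 shear: x ← x + 1·y: (15/2, 9/2) → (12, 9/2)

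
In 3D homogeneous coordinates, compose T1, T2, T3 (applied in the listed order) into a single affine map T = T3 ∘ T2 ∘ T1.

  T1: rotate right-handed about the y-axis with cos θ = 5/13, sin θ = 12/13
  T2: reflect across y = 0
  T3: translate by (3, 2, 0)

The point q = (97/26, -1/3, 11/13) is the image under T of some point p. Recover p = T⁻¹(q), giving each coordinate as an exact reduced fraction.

T1 = [5/13 0 12/13 0; 0 1 0 0; -12/13 0 5/13 0; 0 0 0 1]
T2·T1 = [5/13 0 12/13 0; 0 -1 0 0; -12/13 0 5/13 0; 0 0 0 1]
T3·…·T1 = [5/13 0 12/13 3; 0 -1 0 2; -12/13 0 5/13 0; 0 0 0 1]
det M = -1; M⁻¹ = [5/13 0 -12/13 -15/13; 0 -1 0 2; 12/13 0 5/13 -36/13; 0 0 0 1]
M⁻¹ · (97/26, -1/3, 11/13)ᵀ = (-1/2, 7/3, 1)ᵀ

p = (-1/2, 7/3, 1)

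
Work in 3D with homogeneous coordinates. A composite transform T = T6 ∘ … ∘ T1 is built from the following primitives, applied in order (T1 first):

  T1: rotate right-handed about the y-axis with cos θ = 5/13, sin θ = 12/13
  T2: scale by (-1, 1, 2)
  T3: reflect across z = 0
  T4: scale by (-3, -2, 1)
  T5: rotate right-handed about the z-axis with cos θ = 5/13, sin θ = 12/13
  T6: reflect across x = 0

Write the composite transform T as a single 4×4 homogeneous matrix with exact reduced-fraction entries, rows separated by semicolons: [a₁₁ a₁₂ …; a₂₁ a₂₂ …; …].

T1 = [5/13 0 12/13 0; 0 1 0 0; -12/13 0 5/13 0; 0 0 0 1]
T2·T1 = [-5/13 0 -12/13 0; 0 1 0 0; -24/13 0 10/13 0; 0 0 0 1]
T3·…·T1 = [-5/13 0 -12/13 0; 0 1 0 0; 24/13 0 -10/13 0; 0 0 0 1]
T4·…·T1 = [15/13 0 36/13 0; 0 -2 0 0; 24/13 0 -10/13 0; 0 0 0 1]
T5·…·T1 = [75/169 24/13 180/169 0; 180/169 -10/13 432/169 0; 24/13 0 -10/13 0; 0 0 0 1]
T6·…·T1 = [-75/169 -24/13 -180/169 0; 180/169 -10/13 432/169 0; 24/13 0 -10/13 0; 0 0 0 1]

T = [-75/169 -24/13 -180/169 0; 180/169 -10/13 432/169 0; 24/13 0 -10/13 0; 0 0 0 1]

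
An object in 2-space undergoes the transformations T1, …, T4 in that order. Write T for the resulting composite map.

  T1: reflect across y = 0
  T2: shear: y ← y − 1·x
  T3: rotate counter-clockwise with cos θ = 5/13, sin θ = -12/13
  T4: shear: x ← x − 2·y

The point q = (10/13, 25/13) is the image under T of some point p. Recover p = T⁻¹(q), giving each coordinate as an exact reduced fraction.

p = (0, -5)

T1 = [1 0 0; 0 -1 0; 0 0 1]
T2·T1 = [1 0 0; -1 -1 0; 0 0 1]
T3·…·T1 = [-7/13 -12/13 0; -17/13 -5/13 0; 0 0 1]
T4·…·T1 = [27/13 -2/13 0; -17/13 -5/13 0; 0 0 1]
det M = -1; M⁻¹ = [5/13 -2/13 0; -17/13 -27/13 0; 0 0 1]
M⁻¹ · (10/13, 25/13)ᵀ = (0, -5)ᵀ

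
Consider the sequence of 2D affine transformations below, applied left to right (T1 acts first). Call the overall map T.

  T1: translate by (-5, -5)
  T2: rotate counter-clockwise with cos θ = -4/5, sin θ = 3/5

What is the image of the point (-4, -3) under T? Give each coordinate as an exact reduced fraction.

T1 translate by (-5, -5): (-4, -3) → (-9, -8)
T2 rotate counter-clockwise with cos θ = -4/5, sin θ = 3/5: (-9, -8) → (12, 1)

T(p) = (12, 1)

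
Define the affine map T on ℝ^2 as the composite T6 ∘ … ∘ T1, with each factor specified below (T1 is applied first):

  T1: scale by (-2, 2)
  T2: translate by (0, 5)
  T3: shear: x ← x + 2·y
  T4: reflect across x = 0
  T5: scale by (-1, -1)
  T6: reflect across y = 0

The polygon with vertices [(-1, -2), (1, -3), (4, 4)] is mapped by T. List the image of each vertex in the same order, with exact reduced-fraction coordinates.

T1 scale by (-2, 2): (-1, -2) → (2, -4); (1, -3) → (-2, -6); (4, 4) → (-8, 8)
T2 translate by (0, 5): (2, -4) → (2, 1); (-2, -6) → (-2, -1); (-8, 8) → (-8, 13)
T3 shear: x ← x + 2·y: (2, 1) → (4, 1); (-2, -1) → (-4, -1); (-8, 13) → (18, 13)
T4 reflect across x = 0: (4, 1) → (-4, 1); (-4, -1) → (4, -1); (18, 13) → (-18, 13)
T5 scale by (-1, -1): (-4, 1) → (4, -1); (4, -1) → (-4, 1); (-18, 13) → (18, -13)
T6 reflect across y = 0: (4, -1) → (4, 1); (-4, 1) → (-4, -1); (18, -13) → (18, 13)

image vertices: (4, 1), (-4, -1), (18, 13)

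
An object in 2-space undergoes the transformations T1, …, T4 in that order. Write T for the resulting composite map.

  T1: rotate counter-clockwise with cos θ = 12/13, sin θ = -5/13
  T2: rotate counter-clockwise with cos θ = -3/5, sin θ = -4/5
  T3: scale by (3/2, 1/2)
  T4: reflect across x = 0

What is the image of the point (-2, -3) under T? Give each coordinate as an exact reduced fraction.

T1 rotate counter-clockwise with cos θ = 12/13, sin θ = -5/13: (-2, -3) → (-3, -2)
T2 rotate counter-clockwise with cos θ = -3/5, sin θ = -4/5: (-3, -2) → (1/5, 18/5)
T3 scale by (3/2, 1/2): (1/5, 18/5) → (3/10, 9/5)
T4 reflect across x = 0: (3/10, 9/5) → (-3/10, 9/5)

T(p) = (-3/10, 9/5)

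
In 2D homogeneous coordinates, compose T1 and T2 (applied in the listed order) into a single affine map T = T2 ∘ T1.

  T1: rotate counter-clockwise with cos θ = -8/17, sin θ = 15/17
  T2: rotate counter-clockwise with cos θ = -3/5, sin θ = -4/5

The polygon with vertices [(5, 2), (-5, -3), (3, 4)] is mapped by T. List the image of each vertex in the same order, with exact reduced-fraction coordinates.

image vertices: (446/85, 103/85), (-27/5, -11/5), (304/85, 297/85)

T1 rotate counter-clockwise with cos θ = -8/17, sin θ = 15/17: (5, 2) → (-70/17, 59/17); (-5, -3) → (5, -3); (3, 4) → (-84/17, 13/17)
T2 rotate counter-clockwise with cos θ = -3/5, sin θ = -4/5: (-70/17, 59/17) → (446/85, 103/85); (5, -3) → (-27/5, -11/5); (-84/17, 13/17) → (304/85, 297/85)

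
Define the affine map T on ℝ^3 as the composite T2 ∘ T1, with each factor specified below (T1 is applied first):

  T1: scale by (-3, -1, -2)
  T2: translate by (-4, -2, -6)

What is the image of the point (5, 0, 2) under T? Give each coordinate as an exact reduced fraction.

T(p) = (-19, -2, -10)

T1 scale by (-3, -1, -2): (5, 0, 2) → (-15, 0, -4)
T2 translate by (-4, -2, -6): (-15, 0, -4) → (-19, -2, -10)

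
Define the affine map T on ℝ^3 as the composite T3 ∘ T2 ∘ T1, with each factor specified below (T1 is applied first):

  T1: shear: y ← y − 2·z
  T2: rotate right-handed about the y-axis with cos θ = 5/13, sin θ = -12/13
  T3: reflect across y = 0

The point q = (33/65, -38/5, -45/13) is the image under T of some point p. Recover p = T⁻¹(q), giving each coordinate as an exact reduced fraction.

T1 = [1 0 0 0; 0 1 -2 0; 0 0 1 0; 0 0 0 1]
T2·T1 = [5/13 0 -12/13 0; 0 1 -2 0; 12/13 0 5/13 0; 0 0 0 1]
T3·…·T1 = [5/13 0 -12/13 0; 0 -1 2 0; 12/13 0 5/13 0; 0 0 0 1]
det M = -1; M⁻¹ = [5/13 0 12/13 0; -24/13 -1 10/13 0; -12/13 0 5/13 0; 0 0 0 1]
M⁻¹ · (33/65, -38/5, -45/13)ᵀ = (-3, 4, -9/5)ᵀ

p = (-3, 4, -9/5)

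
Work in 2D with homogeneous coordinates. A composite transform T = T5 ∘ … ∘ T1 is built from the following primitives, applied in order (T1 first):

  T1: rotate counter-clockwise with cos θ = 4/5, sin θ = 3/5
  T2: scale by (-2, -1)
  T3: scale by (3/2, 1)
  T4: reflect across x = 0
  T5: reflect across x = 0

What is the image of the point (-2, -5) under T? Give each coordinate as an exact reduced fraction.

T1 rotate counter-clockwise with cos θ = 4/5, sin θ = 3/5: (-2, -5) → (7/5, -26/5)
T2 scale by (-2, -1): (7/5, -26/5) → (-14/5, 26/5)
T3 scale by (3/2, 1): (-14/5, 26/5) → (-21/5, 26/5)
T4 reflect across x = 0: (-21/5, 26/5) → (21/5, 26/5)
T5 reflect across x = 0: (21/5, 26/5) → (-21/5, 26/5)

T(p) = (-21/5, 26/5)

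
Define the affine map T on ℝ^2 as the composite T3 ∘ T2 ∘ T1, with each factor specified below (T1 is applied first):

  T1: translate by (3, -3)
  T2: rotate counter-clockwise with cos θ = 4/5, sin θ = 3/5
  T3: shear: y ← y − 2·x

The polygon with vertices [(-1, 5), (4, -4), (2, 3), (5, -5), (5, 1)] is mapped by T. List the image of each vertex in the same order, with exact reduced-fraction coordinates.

image vertices: (2/5, 2), (49/5, -21), (4, -5), (56/5, -24), (38/5, -12)

T1 translate by (3, -3): (-1, 5) → (2, 2); (4, -4) → (7, -7); (2, 3) → (5, 0); (5, -5) → (8, -8); (5, 1) → (8, -2)
T2 rotate counter-clockwise with cos θ = 4/5, sin θ = 3/5: (2, 2) → (2/5, 14/5); (7, -7) → (49/5, -7/5); (5, 0) → (4, 3); (8, -8) → (56/5, -8/5); (8, -2) → (38/5, 16/5)
T3 shear: y ← y − 2·x: (2/5, 14/5) → (2/5, 2); (49/5, -7/5) → (49/5, -21); (4, 3) → (4, -5); (56/5, -8/5) → (56/5, -24); (38/5, 16/5) → (38/5, -12)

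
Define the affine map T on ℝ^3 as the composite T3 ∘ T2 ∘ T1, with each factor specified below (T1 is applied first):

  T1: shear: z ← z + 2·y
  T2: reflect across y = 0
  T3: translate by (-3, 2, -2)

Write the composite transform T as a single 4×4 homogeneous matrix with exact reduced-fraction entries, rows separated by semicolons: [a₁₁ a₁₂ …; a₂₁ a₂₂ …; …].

T = [1 0 0 -3; 0 -1 0 2; 0 2 1 -2; 0 0 0 1]

T1 = [1 0 0 0; 0 1 0 0; 0 2 1 0; 0 0 0 1]
T2·T1 = [1 0 0 0; 0 -1 0 0; 0 2 1 0; 0 0 0 1]
T3·…·T1 = [1 0 0 -3; 0 -1 0 2; 0 2 1 -2; 0 0 0 1]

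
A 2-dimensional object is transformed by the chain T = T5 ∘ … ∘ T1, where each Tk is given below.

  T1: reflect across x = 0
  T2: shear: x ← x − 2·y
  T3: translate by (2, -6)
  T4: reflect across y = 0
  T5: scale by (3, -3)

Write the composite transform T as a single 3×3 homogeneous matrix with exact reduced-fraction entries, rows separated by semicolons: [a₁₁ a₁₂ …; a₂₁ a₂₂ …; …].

T = [-3 -6 6; 0 3 -18; 0 0 1]

T1 = [-1 0 0; 0 1 0; 0 0 1]
T2·T1 = [-1 -2 0; 0 1 0; 0 0 1]
T3·…·T1 = [-1 -2 2; 0 1 -6; 0 0 1]
T4·…·T1 = [-1 -2 2; 0 -1 6; 0 0 1]
T5·…·T1 = [-3 -6 6; 0 3 -18; 0 0 1]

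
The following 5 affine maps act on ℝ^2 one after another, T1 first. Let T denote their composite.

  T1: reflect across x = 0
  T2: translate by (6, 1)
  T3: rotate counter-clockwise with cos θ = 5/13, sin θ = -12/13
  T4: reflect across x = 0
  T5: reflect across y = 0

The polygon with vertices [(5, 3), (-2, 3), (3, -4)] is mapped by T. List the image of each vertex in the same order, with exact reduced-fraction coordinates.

T1 reflect across x = 0: (5, 3) → (-5, 3); (-2, 3) → (2, 3); (3, -4) → (-3, -4)
T2 translate by (6, 1): (-5, 3) → (1, 4); (2, 3) → (8, 4); (-3, -4) → (3, -3)
T3 rotate counter-clockwise with cos θ = 5/13, sin θ = -12/13: (1, 4) → (53/13, 8/13); (8, 4) → (88/13, -76/13); (3, -3) → (-21/13, -51/13)
T4 reflect across x = 0: (53/13, 8/13) → (-53/13, 8/13); (88/13, -76/13) → (-88/13, -76/13); (-21/13, -51/13) → (21/13, -51/13)
T5 reflect across y = 0: (-53/13, 8/13) → (-53/13, -8/13); (-88/13, -76/13) → (-88/13, 76/13); (21/13, -51/13) → (21/13, 51/13)

image vertices: (-53/13, -8/13), (-88/13, 76/13), (21/13, 51/13)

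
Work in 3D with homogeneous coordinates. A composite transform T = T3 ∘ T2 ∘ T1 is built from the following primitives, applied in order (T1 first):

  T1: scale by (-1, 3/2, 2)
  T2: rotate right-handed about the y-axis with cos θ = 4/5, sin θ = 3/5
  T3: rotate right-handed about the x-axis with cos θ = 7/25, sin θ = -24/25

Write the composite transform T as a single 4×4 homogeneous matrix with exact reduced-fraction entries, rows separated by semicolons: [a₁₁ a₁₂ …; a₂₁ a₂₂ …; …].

T1 = [-1 0 0 0; 0 3/2 0 0; 0 0 2 0; 0 0 0 1]
T2·T1 = [-4/5 0 6/5 0; 0 3/2 0 0; 3/5 0 8/5 0; 0 0 0 1]
T3·…·T1 = [-4/5 0 6/5 0; 72/125 21/50 192/125 0; 21/125 -36/25 56/125 0; 0 0 0 1]

T = [-4/5 0 6/5 0; 72/125 21/50 192/125 0; 21/125 -36/25 56/125 0; 0 0 0 1]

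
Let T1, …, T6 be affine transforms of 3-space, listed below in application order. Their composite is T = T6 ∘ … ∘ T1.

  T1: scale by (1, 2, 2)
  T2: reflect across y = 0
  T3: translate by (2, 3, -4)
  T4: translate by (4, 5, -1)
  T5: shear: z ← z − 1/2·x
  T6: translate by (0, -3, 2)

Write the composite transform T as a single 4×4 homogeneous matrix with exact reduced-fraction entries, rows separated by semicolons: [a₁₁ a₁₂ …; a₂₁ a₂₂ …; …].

T1 = [1 0 0 0; 0 2 0 0; 0 0 2 0; 0 0 0 1]
T2·T1 = [1 0 0 0; 0 -2 0 0; 0 0 2 0; 0 0 0 1]
T3·…·T1 = [1 0 0 2; 0 -2 0 3; 0 0 2 -4; 0 0 0 1]
T4·…·T1 = [1 0 0 6; 0 -2 0 8; 0 0 2 -5; 0 0 0 1]
T5·…·T1 = [1 0 0 6; 0 -2 0 8; -1/2 0 2 -8; 0 0 0 1]
T6·…·T1 = [1 0 0 6; 0 -2 0 5; -1/2 0 2 -6; 0 0 0 1]

T = [1 0 0 6; 0 -2 0 5; -1/2 0 2 -6; 0 0 0 1]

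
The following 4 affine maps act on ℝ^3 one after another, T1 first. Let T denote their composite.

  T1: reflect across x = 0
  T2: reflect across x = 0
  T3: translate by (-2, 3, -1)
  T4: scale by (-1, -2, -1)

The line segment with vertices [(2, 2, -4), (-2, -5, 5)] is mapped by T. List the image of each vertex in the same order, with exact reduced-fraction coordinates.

image vertices: (0, -10, 5), (4, 4, -4)

T1 reflect across x = 0: (2, 2, -4) → (-2, 2, -4); (-2, -5, 5) → (2, -5, 5)
T2 reflect across x = 0: (-2, 2, -4) → (2, 2, -4); (2, -5, 5) → (-2, -5, 5)
T3 translate by (-2, 3, -1): (2, 2, -4) → (0, 5, -5); (-2, -5, 5) → (-4, -2, 4)
T4 scale by (-1, -2, -1): (0, 5, -5) → (0, -10, 5); (-4, -2, 4) → (4, 4, -4)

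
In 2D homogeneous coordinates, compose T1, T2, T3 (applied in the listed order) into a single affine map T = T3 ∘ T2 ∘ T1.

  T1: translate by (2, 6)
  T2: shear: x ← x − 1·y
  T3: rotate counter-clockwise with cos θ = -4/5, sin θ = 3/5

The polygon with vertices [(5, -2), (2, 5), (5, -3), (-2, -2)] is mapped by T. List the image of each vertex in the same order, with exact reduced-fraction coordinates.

T1 translate by (2, 6): (5, -2) → (7, 4); (2, 5) → (4, 11); (5, -3) → (7, 3); (-2, -2) → (0, 4)
T2 shear: x ← x − 1·y: (7, 4) → (3, 4); (4, 11) → (-7, 11); (7, 3) → (4, 3); (0, 4) → (-4, 4)
T3 rotate counter-clockwise with cos θ = -4/5, sin θ = 3/5: (3, 4) → (-24/5, -7/5); (-7, 11) → (-1, -13); (4, 3) → (-5, 0); (-4, 4) → (4/5, -28/5)

image vertices: (-24/5, -7/5), (-1, -13), (-5, 0), (4/5, -28/5)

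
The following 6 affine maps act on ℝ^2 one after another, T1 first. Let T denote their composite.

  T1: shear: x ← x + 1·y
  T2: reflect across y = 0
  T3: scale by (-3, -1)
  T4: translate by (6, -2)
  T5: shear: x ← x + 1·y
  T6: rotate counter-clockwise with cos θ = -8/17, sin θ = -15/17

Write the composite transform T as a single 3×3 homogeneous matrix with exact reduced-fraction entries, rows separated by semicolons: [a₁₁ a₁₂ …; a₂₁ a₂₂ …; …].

T1 = [1 1 0; 0 1 0; 0 0 1]
T2·T1 = [1 1 0; 0 -1 0; 0 0 1]
T3·…·T1 = [-3 -3 0; 0 1 0; 0 0 1]
T4·…·T1 = [-3 -3 6; 0 1 -2; 0 0 1]
T5·…·T1 = [-3 -2 4; 0 1 -2; 0 0 1]
T6·…·T1 = [24/17 31/17 -62/17; 45/17 22/17 -44/17; 0 0 1]

T = [24/17 31/17 -62/17; 45/17 22/17 -44/17; 0 0 1]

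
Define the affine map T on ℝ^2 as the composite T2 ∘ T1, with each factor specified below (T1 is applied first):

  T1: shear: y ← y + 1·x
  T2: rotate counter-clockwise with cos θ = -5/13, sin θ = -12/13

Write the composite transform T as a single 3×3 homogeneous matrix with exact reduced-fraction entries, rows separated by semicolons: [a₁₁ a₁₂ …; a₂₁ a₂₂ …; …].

T = [7/13 12/13 0; -17/13 -5/13 0; 0 0 1]

T1 = [1 0 0; 1 1 0; 0 0 1]
T2·T1 = [7/13 12/13 0; -17/13 -5/13 0; 0 0 1]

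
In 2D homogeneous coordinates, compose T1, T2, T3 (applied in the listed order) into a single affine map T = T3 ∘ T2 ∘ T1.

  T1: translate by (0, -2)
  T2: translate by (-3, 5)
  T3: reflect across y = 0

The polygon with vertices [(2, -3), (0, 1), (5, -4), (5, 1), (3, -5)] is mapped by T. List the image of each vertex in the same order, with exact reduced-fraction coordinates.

T1 translate by (0, -2): (2, -3) → (2, -5); (0, 1) → (0, -1); (5, -4) → (5, -6); (5, 1) → (5, -1); (3, -5) → (3, -7)
T2 translate by (-3, 5): (2, -5) → (-1, 0); (0, -1) → (-3, 4); (5, -6) → (2, -1); (5, -1) → (2, 4); (3, -7) → (0, -2)
T3 reflect across y = 0: (-1, 0) → (-1, 0); (-3, 4) → (-3, -4); (2, -1) → (2, 1); (2, 4) → (2, -4); (0, -2) → (0, 2)

image vertices: (-1, 0), (-3, -4), (2, 1), (2, -4), (0, 2)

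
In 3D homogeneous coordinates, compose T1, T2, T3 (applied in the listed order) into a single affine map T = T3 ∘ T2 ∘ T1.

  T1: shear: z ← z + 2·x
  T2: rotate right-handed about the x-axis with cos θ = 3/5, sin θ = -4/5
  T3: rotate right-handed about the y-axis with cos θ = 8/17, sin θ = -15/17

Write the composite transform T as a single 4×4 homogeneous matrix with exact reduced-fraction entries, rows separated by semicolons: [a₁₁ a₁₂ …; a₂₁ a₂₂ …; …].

T = [-10/17 12/17 -9/17 0; 8/5 3/5 4/5 0; 123/85 -32/85 24/85 0; 0 0 0 1]

T1 = [1 0 0 0; 0 1 0 0; 2 0 1 0; 0 0 0 1]
T2·T1 = [1 0 0 0; 8/5 3/5 4/5 0; 6/5 -4/5 3/5 0; 0 0 0 1]
T3·…·T1 = [-10/17 12/17 -9/17 0; 8/5 3/5 4/5 0; 123/85 -32/85 24/85 0; 0 0 0 1]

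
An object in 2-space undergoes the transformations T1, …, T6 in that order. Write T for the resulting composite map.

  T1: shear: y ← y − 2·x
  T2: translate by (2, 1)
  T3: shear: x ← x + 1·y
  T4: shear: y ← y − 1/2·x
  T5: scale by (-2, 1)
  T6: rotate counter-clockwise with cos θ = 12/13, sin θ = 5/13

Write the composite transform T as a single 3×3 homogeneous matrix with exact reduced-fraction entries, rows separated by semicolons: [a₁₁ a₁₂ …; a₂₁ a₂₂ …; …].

T = [63/26 -53/26 -139/26; -8/13 -4/13 -36/13; 0 0 1]

T1 = [1 0 0; -2 1 0; 0 0 1]
T2·T1 = [1 0 2; -2 1 1; 0 0 1]
T3·…·T1 = [-1 1 3; -2 1 1; 0 0 1]
T4·…·T1 = [-1 1 3; -3/2 1/2 -1/2; 0 0 1]
T5·…·T1 = [2 -2 -6; -3/2 1/2 -1/2; 0 0 1]
T6·…·T1 = [63/26 -53/26 -139/26; -8/13 -4/13 -36/13; 0 0 1]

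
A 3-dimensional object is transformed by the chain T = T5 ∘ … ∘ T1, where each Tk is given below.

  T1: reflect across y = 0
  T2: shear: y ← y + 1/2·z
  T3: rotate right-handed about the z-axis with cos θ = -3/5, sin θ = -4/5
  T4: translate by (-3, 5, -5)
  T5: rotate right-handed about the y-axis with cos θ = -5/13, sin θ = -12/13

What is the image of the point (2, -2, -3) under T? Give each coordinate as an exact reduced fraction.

T1 reflect across y = 0: (2, -2, -3) → (2, 2, -3)
T2 shear: y ← y + 1/2·z: (2, 2, -3) → (2, 1/2, -3)
T3 rotate right-handed about the z-axis with cos θ = -3/5, sin θ = -4/5: (2, 1/2, -3) → (-4/5, -19/10, -3)
T4 translate by (-3, 5, -5): (-4/5, -19/10, -3) → (-19/5, 31/10, -8)
T5 rotate right-handed about the y-axis with cos θ = -5/13, sin θ = -12/13: (-19/5, 31/10, -8) → (115/13, 31/10, -28/65)

T(p) = (115/13, 31/10, -28/65)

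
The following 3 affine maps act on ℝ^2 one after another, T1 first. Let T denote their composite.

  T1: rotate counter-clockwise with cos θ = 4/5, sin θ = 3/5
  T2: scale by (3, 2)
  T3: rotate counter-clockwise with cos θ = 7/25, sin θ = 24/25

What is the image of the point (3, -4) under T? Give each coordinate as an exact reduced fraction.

T(p) = (168/25, 326/25)

T1 rotate counter-clockwise with cos θ = 4/5, sin θ = 3/5: (3, -4) → (24/5, -7/5)
T2 scale by (3, 2): (24/5, -7/5) → (72/5, -14/5)
T3 rotate counter-clockwise with cos θ = 7/25, sin θ = 24/25: (72/5, -14/5) → (168/25, 326/25)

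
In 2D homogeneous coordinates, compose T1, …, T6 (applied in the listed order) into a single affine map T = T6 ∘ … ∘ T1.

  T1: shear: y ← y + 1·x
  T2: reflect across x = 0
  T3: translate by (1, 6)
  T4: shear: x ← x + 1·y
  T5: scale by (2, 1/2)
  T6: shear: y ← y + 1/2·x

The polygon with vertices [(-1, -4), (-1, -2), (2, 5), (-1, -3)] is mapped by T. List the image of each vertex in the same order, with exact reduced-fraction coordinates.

image vertices: (6, 7/2), (10, 13/2), (24, 37/2), (8, 5)

T1 shear: y ← y + 1·x: (-1, -4) → (-1, -5); (-1, -2) → (-1, -3); (2, 5) → (2, 7); (-1, -3) → (-1, -4)
T2 reflect across x = 0: (-1, -5) → (1, -5); (-1, -3) → (1, -3); (2, 7) → (-2, 7); (-1, -4) → (1, -4)
T3 translate by (1, 6): (1, -5) → (2, 1); (1, -3) → (2, 3); (-2, 7) → (-1, 13); (1, -4) → (2, 2)
T4 shear: x ← x + 1·y: (2, 1) → (3, 1); (2, 3) → (5, 3); (-1, 13) → (12, 13); (2, 2) → (4, 2)
T5 scale by (2, 1/2): (3, 1) → (6, 1/2); (5, 3) → (10, 3/2); (12, 13) → (24, 13/2); (4, 2) → (8, 1)
T6 shear: y ← y + 1/2·x: (6, 1/2) → (6, 7/2); (10, 3/2) → (10, 13/2); (24, 13/2) → (24, 37/2); (8, 1) → (8, 5)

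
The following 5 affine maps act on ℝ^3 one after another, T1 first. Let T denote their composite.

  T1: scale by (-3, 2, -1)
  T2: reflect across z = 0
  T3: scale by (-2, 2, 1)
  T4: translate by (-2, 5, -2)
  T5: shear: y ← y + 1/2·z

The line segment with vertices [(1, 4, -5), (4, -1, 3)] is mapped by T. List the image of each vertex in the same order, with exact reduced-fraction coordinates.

T1 scale by (-3, 2, -1): (1, 4, -5) → (-3, 8, 5); (4, -1, 3) → (-12, -2, -3)
T2 reflect across z = 0: (-3, 8, 5) → (-3, 8, -5); (-12, -2, -3) → (-12, -2, 3)
T3 scale by (-2, 2, 1): (-3, 8, -5) → (6, 16, -5); (-12, -2, 3) → (24, -4, 3)
T4 translate by (-2, 5, -2): (6, 16, -5) → (4, 21, -7); (24, -4, 3) → (22, 1, 1)
T5 shear: y ← y + 1/2·z: (4, 21, -7) → (4, 35/2, -7); (22, 1, 1) → (22, 3/2, 1)

image vertices: (4, 35/2, -7), (22, 3/2, 1)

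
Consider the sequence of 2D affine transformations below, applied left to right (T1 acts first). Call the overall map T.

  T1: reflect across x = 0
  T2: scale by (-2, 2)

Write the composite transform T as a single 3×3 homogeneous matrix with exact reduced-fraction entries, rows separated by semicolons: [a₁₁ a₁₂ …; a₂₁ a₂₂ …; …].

T1 = [-1 0 0; 0 1 0; 0 0 1]
T2·T1 = [2 0 0; 0 2 0; 0 0 1]

T = [2 0 0; 0 2 0; 0 0 1]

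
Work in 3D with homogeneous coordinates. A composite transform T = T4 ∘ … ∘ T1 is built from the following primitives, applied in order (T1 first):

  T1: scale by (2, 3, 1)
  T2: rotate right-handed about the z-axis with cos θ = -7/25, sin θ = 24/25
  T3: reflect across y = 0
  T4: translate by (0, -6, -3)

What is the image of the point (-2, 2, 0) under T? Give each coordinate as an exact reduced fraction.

T(p) = (-116/25, -12/25, -3)

T1 scale by (2, 3, 1): (-2, 2, 0) → (-4, 6, 0)
T2 rotate right-handed about the z-axis with cos θ = -7/25, sin θ = 24/25: (-4, 6, 0) → (-116/25, -138/25, 0)
T3 reflect across y = 0: (-116/25, -138/25, 0) → (-116/25, 138/25, 0)
T4 translate by (0, -6, -3): (-116/25, 138/25, 0) → (-116/25, -12/25, -3)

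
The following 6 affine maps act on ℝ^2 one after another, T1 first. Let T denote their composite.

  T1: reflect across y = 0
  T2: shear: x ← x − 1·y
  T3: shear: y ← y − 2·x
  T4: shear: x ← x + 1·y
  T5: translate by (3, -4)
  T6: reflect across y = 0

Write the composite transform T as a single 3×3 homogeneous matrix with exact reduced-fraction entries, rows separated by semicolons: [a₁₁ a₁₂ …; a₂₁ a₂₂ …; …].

T1 = [1 0 0; 0 -1 0; 0 0 1]
T2·T1 = [1 1 0; 0 -1 0; 0 0 1]
T3·…·T1 = [1 1 0; -2 -3 0; 0 0 1]
T4·…·T1 = [-1 -2 0; -2 -3 0; 0 0 1]
T5·…·T1 = [-1 -2 3; -2 -3 -4; 0 0 1]
T6·…·T1 = [-1 -2 3; 2 3 4; 0 0 1]

T = [-1 -2 3; 2 3 4; 0 0 1]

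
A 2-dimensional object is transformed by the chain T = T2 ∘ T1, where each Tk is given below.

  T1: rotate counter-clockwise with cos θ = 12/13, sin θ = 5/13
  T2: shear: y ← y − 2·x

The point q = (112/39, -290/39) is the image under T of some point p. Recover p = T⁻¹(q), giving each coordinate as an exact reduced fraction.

T1 = [12/13 -5/13 0; 5/13 12/13 0; 0 0 1]
T2·T1 = [12/13 -5/13 0; -19/13 22/13 0; 0 0 1]
det M = 1; M⁻¹ = [22/13 5/13 0; 19/13 12/13 0; 0 0 1]
M⁻¹ · (112/39, -290/39)ᵀ = (2, -8/3)ᵀ

p = (2, -8/3)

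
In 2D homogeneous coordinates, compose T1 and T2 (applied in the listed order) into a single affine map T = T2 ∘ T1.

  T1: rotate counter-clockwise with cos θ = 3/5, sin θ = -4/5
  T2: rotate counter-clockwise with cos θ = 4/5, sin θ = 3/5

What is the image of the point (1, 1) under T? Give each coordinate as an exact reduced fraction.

T1 rotate counter-clockwise with cos θ = 3/5, sin θ = -4/5: (1, 1) → (7/5, -1/5)
T2 rotate counter-clockwise with cos θ = 4/5, sin θ = 3/5: (7/5, -1/5) → (31/25, 17/25)

T(p) = (31/25, 17/25)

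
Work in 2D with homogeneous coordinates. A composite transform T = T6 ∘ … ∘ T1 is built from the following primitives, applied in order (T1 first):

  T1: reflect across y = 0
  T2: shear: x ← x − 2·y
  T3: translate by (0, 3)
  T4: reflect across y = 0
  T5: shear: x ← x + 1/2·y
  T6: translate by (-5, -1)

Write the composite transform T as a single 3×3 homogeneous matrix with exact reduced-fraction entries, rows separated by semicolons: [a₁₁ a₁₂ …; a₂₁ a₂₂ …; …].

T1 = [1 0 0; 0 -1 0; 0 0 1]
T2·T1 = [1 2 0; 0 -1 0; 0 0 1]
T3·…·T1 = [1 2 0; 0 -1 3; 0 0 1]
T4·…·T1 = [1 2 0; 0 1 -3; 0 0 1]
T5·…·T1 = [1 5/2 -3/2; 0 1 -3; 0 0 1]
T6·…·T1 = [1 5/2 -13/2; 0 1 -4; 0 0 1]

T = [1 5/2 -13/2; 0 1 -4; 0 0 1]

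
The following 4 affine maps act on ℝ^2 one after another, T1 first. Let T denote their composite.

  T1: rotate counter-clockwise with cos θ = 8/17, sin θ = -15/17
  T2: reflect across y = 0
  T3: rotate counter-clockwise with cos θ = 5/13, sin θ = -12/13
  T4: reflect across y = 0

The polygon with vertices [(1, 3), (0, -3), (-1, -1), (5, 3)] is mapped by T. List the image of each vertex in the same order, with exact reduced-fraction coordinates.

image vertices: (157/221, 681/221), (63/221, -660/221), (-199/221, -241/221), (61/13, 45/13)

T1 rotate counter-clockwise with cos θ = 8/17, sin θ = -15/17: (1, 3) → (53/17, 9/17); (0, -3) → (-45/17, -24/17); (-1, -1) → (-23/17, 7/17); (5, 3) → (5, -3)
T2 reflect across y = 0: (53/17, 9/17) → (53/17, -9/17); (-45/17, -24/17) → (-45/17, 24/17); (-23/17, 7/17) → (-23/17, -7/17); (5, -3) → (5, 3)
T3 rotate counter-clockwise with cos θ = 5/13, sin θ = -12/13: (53/17, -9/17) → (157/221, -681/221); (-45/17, 24/17) → (63/221, 660/221); (-23/17, -7/17) → (-199/221, 241/221); (5, 3) → (61/13, -45/13)
T4 reflect across y = 0: (157/221, -681/221) → (157/221, 681/221); (63/221, 660/221) → (63/221, -660/221); (-199/221, 241/221) → (-199/221, -241/221); (61/13, -45/13) → (61/13, 45/13)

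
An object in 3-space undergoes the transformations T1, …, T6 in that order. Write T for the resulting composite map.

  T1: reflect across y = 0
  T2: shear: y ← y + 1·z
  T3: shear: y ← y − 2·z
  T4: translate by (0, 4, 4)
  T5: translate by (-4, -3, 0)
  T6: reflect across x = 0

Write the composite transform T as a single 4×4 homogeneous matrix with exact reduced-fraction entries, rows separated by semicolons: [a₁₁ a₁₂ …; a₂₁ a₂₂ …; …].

T = [-1 0 0 4; 0 -1 -1 1; 0 0 1 4; 0 0 0 1]

T1 = [1 0 0 0; 0 -1 0 0; 0 0 1 0; 0 0 0 1]
T2·T1 = [1 0 0 0; 0 -1 1 0; 0 0 1 0; 0 0 0 1]
T3·…·T1 = [1 0 0 0; 0 -1 -1 0; 0 0 1 0; 0 0 0 1]
T4·…·T1 = [1 0 0 0; 0 -1 -1 4; 0 0 1 4; 0 0 0 1]
T5·…·T1 = [1 0 0 -4; 0 -1 -1 1; 0 0 1 4; 0 0 0 1]
T6·…·T1 = [-1 0 0 4; 0 -1 -1 1; 0 0 1 4; 0 0 0 1]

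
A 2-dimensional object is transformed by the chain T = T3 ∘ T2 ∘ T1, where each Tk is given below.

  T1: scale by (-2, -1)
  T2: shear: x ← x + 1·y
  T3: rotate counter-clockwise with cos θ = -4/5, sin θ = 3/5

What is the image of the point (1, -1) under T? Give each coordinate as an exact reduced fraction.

T(p) = (1/5, -7/5)

T1 scale by (-2, -1): (1, -1) → (-2, 1)
T2 shear: x ← x + 1·y: (-2, 1) → (-1, 1)
T3 rotate counter-clockwise with cos θ = -4/5, sin θ = 3/5: (-1, 1) → (1/5, -7/5)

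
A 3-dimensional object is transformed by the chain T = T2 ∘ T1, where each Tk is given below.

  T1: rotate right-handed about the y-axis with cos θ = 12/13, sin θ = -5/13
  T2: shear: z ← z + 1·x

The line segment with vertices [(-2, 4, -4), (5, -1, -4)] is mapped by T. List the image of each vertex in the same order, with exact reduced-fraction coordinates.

image vertices: (-4/13, 4, -62/13), (80/13, -1, 57/13)

T1 rotate right-handed about the y-axis with cos θ = 12/13, sin θ = -5/13: (-2, 4, -4) → (-4/13, 4, -58/13); (5, -1, -4) → (80/13, -1, -23/13)
T2 shear: z ← z + 1·x: (-4/13, 4, -58/13) → (-4/13, 4, -62/13); (80/13, -1, -23/13) → (80/13, -1, 57/13)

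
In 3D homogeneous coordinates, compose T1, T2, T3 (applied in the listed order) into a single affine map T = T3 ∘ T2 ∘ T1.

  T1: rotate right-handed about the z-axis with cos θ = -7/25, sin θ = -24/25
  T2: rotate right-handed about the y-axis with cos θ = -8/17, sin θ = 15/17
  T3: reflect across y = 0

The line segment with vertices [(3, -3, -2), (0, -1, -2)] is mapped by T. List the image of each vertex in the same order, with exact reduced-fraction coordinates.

image vertices: (-6/425, 51/25, 359/85), (-558/425, -7/25, 152/85)

T1 rotate right-handed about the z-axis with cos θ = -7/25, sin θ = -24/25: (3, -3, -2) → (-93/25, -51/25, -2); (0, -1, -2) → (-24/25, 7/25, -2)
T2 rotate right-handed about the y-axis with cos θ = -8/17, sin θ = 15/17: (-93/25, -51/25, -2) → (-6/425, -51/25, 359/85); (-24/25, 7/25, -2) → (-558/425, 7/25, 152/85)
T3 reflect across y = 0: (-6/425, -51/25, 359/85) → (-6/425, 51/25, 359/85); (-558/425, 7/25, 152/85) → (-558/425, -7/25, 152/85)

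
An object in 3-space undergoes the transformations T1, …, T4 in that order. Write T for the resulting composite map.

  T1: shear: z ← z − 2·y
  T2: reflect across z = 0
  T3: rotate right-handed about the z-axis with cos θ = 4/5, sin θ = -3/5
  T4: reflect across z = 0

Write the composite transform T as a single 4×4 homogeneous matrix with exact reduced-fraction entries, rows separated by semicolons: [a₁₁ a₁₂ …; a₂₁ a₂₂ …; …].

T1 = [1 0 0 0; 0 1 0 0; 0 -2 1 0; 0 0 0 1]
T2·T1 = [1 0 0 0; 0 1 0 0; 0 2 -1 0; 0 0 0 1]
T3·…·T1 = [4/5 3/5 0 0; -3/5 4/5 0 0; 0 2 -1 0; 0 0 0 1]
T4·…·T1 = [4/5 3/5 0 0; -3/5 4/5 0 0; 0 -2 1 0; 0 0 0 1]

T = [4/5 3/5 0 0; -3/5 4/5 0 0; 0 -2 1 0; 0 0 0 1]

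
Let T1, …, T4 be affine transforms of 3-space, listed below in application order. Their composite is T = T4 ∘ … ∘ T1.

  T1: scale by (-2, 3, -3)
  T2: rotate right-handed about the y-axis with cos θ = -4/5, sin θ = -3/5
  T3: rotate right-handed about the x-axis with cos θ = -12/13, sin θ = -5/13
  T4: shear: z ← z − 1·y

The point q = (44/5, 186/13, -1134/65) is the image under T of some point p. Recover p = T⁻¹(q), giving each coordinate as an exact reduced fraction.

T1 = [-2 0 0 0; 0 3 0 0; 0 0 -3 0; 0 0 0 1]
T2·T1 = [8/5 0 9/5 0; 0 3 0 0; -6/5 0 12/5 0; 0 0 0 1]
T3·…·T1 = [8/5 0 9/5 0; -6/13 -36/13 12/13 0; 72/65 -15/13 -144/65 0; 0 0 0 1]
T4·…·T1 = [8/5 0 9/5 0; -6/13 -36/13 12/13 0; 102/65 21/13 -204/65 0; 0 0 0 1]
det M = 18; M⁻¹ = [2/5 21/130 18/65 0; 0 -17/39 -5/39 0; 1/5 -28/195 -16/65 0; 0 0 0 1]
M⁻¹ · (44/5, 186/13, -1134/65)ᵀ = (1, -4, 4)ᵀ

p = (1, -4, 4)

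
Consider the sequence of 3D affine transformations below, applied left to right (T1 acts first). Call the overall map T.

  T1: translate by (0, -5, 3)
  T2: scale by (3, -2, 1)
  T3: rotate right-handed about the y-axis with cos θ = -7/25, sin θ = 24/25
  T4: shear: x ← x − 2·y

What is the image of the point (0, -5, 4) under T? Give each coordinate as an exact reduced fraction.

T1 translate by (0, -5, 3): (0, -5, 4) → (0, -10, 7)
T2 scale by (3, -2, 1): (0, -10, 7) → (0, 20, 7)
T3 rotate right-handed about the y-axis with cos θ = -7/25, sin θ = 24/25: (0, 20, 7) → (168/25, 20, -49/25)
T4 shear: x ← x − 2·y: (168/25, 20, -49/25) → (-832/25, 20, -49/25)

T(p) = (-832/25, 20, -49/25)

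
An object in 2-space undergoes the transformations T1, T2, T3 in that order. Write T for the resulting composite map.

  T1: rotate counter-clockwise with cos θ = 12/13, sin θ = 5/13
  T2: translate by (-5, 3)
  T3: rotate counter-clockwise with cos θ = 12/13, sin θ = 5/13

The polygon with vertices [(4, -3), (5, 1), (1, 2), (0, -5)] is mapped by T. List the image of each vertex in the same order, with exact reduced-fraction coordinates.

image vertices: (-139/169, 266/169), (-500/169, 862/169), (-1096/169, 501/169), (-375/169, -452/169)

T1 rotate counter-clockwise with cos θ = 12/13, sin θ = 5/13: (4, -3) → (63/13, -16/13); (5, 1) → (55/13, 37/13); (1, 2) → (2/13, 29/13); (0, -5) → (25/13, -60/13)
T2 translate by (-5, 3): (63/13, -16/13) → (-2/13, 23/13); (55/13, 37/13) → (-10/13, 76/13); (2/13, 29/13) → (-63/13, 68/13); (25/13, -60/13) → (-40/13, -21/13)
T3 rotate counter-clockwise with cos θ = 12/13, sin θ = 5/13: (-2/13, 23/13) → (-139/169, 266/169); (-10/13, 76/13) → (-500/169, 862/169); (-63/13, 68/13) → (-1096/169, 501/169); (-40/13, -21/13) → (-375/169, -452/169)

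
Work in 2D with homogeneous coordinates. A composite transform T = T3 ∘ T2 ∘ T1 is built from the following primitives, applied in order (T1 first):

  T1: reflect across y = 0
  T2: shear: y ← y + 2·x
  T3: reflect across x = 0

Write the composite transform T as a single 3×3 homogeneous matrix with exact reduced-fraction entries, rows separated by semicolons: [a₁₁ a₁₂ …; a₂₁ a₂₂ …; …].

T1 = [1 0 0; 0 -1 0; 0 0 1]
T2·T1 = [1 0 0; 2 -1 0; 0 0 1]
T3·…·T1 = [-1 0 0; 2 -1 0; 0 0 1]

T = [-1 0 0; 2 -1 0; 0 0 1]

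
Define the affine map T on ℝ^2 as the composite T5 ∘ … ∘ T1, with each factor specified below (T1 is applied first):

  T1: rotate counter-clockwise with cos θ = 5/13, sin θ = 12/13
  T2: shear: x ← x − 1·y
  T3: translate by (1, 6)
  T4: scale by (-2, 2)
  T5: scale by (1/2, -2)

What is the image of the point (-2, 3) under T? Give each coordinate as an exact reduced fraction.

T(p) = (24/13, -276/13)

T1 rotate counter-clockwise with cos θ = 5/13, sin θ = 12/13: (-2, 3) → (-46/13, -9/13)
T2 shear: x ← x − 1·y: (-46/13, -9/13) → (-37/13, -9/13)
T3 translate by (1, 6): (-37/13, -9/13) → (-24/13, 69/13)
T4 scale by (-2, 2): (-24/13, 69/13) → (48/13, 138/13)
T5 scale by (1/2, -2): (48/13, 138/13) → (24/13, -276/13)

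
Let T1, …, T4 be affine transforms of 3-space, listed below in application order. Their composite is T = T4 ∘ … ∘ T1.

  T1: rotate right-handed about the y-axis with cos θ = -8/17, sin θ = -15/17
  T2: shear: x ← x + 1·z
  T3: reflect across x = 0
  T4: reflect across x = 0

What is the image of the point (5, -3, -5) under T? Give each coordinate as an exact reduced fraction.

T1 rotate right-handed about the y-axis with cos θ = -8/17, sin θ = -15/17: (5, -3, -5) → (35/17, -3, 115/17)
T2 shear: x ← x + 1·z: (35/17, -3, 115/17) → (150/17, -3, 115/17)
T3 reflect across x = 0: (150/17, -3, 115/17) → (-150/17, -3, 115/17)
T4 reflect across x = 0: (-150/17, -3, 115/17) → (150/17, -3, 115/17)

T(p) = (150/17, -3, 115/17)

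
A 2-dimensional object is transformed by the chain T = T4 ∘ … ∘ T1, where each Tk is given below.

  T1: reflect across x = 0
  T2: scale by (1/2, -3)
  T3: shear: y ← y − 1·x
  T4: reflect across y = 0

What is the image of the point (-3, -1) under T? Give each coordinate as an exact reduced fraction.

T1 reflect across x = 0: (-3, -1) → (3, -1)
T2 scale by (1/2, -3): (3, -1) → (3/2, 3)
T3 shear: y ← y − 1·x: (3/2, 3) → (3/2, 3/2)
T4 reflect across y = 0: (3/2, 3/2) → (3/2, -3/2)

T(p) = (3/2, -3/2)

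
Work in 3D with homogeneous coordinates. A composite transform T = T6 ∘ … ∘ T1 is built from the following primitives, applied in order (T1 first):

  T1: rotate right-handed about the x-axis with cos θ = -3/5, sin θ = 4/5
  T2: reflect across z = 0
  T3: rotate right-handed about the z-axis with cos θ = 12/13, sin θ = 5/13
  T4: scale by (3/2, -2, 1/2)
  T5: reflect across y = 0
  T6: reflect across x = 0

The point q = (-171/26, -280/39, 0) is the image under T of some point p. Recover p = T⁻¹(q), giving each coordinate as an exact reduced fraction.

T1 = [1 0 0 0; 0 -3/5 -4/5 0; 0 4/5 -3/5 0; 0 0 0 1]
T2·T1 = [1 0 0 0; 0 -3/5 -4/5 0; 0 -4/5 3/5 0; 0 0 0 1]
T3·…·T1 = [12/13 3/13 4/13 0; 5/13 -36/65 -48/65 0; 0 -4/5 3/5 0; 0 0 0 1]
T4·…·T1 = [18/13 9/26 6/13 0; -10/13 72/65 96/65 0; 0 -2/5 3/10 0; 0 0 0 1]
T5·…·T1 = [18/13 9/26 6/13 0; 10/13 -72/65 -96/65 0; 0 -2/5 3/10 0; 0 0 0 1]
T6·…·T1 = [-18/13 -9/26 -6/13 0; 10/13 -72/65 -96/65 0; 0 -2/5 3/10 0; 0 0 0 1]
det M = 3/2; M⁻¹ = [-8/13 5/26 0 0; -2/13 -18/65 -8/5 0; -8/39 -24/65 6/5 0; 0 0 0 1]
M⁻¹ · (-171/26, -280/39, 0)ᵀ = (8/3, 3, 4)ᵀ

p = (8/3, 3, 4)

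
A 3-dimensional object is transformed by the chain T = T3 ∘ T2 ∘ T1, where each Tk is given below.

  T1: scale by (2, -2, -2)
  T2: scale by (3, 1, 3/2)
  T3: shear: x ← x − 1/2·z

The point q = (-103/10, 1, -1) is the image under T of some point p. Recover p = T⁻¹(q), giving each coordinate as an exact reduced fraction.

p = (-9/5, -1/2, 1/3)

T1 = [2 0 0 0; 0 -2 0 0; 0 0 -2 0; 0 0 0 1]
T2·T1 = [6 0 0 0; 0 -2 0 0; 0 0 -3 0; 0 0 0 1]
T3·…·T1 = [6 0 3/2 0; 0 -2 0 0; 0 0 -3 0; 0 0 0 1]
det M = 36; M⁻¹ = [1/6 0 1/12 0; 0 -1/2 0 0; 0 0 -1/3 0; 0 0 0 1]
M⁻¹ · (-103/10, 1, -1)ᵀ = (-9/5, -1/2, 1/3)ᵀ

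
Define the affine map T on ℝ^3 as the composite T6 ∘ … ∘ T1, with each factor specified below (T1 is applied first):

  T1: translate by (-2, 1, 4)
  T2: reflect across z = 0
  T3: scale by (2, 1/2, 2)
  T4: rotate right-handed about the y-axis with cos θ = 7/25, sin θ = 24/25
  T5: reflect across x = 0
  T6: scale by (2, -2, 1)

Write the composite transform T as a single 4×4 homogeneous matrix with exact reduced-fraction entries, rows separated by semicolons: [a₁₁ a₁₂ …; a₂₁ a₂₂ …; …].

T = [-28/25 0 96/25 88/5; 0 -1 0 -1; -48/25 0 -14/25 8/5; 0 0 0 1]

T1 = [1 0 0 -2; 0 1 0 1; 0 0 1 4; 0 0 0 1]
T2·T1 = [1 0 0 -2; 0 1 0 1; 0 0 -1 -4; 0 0 0 1]
T3·…·T1 = [2 0 0 -4; 0 1/2 0 1/2; 0 0 -2 -8; 0 0 0 1]
T4·…·T1 = [14/25 0 -48/25 -44/5; 0 1/2 0 1/2; -48/25 0 -14/25 8/5; 0 0 0 1]
T5·…·T1 = [-14/25 0 48/25 44/5; 0 1/2 0 1/2; -48/25 0 -14/25 8/5; 0 0 0 1]
T6·…·T1 = [-28/25 0 96/25 88/5; 0 -1 0 -1; -48/25 0 -14/25 8/5; 0 0 0 1]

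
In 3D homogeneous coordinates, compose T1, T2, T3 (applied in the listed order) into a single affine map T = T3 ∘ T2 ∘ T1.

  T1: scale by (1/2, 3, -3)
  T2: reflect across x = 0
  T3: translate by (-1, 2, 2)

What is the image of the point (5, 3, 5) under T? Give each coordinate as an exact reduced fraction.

T(p) = (-7/2, 11, -13)

T1 scale by (1/2, 3, -3): (5, 3, 5) → (5/2, 9, -15)
T2 reflect across x = 0: (5/2, 9, -15) → (-5/2, 9, -15)
T3 translate by (-1, 2, 2): (-5/2, 9, -15) → (-7/2, 11, -13)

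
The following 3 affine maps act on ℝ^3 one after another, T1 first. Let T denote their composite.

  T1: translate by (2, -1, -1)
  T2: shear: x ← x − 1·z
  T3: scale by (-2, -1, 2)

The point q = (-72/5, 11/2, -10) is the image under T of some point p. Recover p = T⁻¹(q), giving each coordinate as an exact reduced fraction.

T1 = [1 0 0 2; 0 1 0 -1; 0 0 1 -1; 0 0 0 1]
T2·T1 = [1 0 -1 3; 0 1 0 -1; 0 0 1 -1; 0 0 0 1]
T3·…·T1 = [-2 0 2 -6; 0 -1 0 1; 0 0 2 -2; 0 0 0 1]
det M = 4; M⁻¹ = [-1/2 0 1/2 -2; 0 -1 0 1; 0 0 1/2 1; 0 0 0 1]
M⁻¹ · (-72/5, 11/2, -10)ᵀ = (1/5, -9/2, -4)ᵀ

p = (1/5, -9/2, -4)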